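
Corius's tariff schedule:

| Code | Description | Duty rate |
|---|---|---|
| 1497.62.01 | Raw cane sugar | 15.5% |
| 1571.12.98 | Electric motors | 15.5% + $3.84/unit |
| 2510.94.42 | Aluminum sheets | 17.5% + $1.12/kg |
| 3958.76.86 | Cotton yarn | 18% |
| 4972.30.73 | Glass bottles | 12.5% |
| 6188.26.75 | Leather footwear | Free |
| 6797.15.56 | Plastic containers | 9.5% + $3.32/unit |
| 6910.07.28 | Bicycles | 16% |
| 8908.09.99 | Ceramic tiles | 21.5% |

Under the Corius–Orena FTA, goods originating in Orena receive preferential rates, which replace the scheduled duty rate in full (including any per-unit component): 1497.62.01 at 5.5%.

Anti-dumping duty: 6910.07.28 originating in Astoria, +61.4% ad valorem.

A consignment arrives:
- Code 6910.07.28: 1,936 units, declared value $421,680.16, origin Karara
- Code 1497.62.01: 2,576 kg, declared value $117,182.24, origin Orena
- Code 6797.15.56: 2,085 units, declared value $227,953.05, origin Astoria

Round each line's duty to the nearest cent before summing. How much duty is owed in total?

$102,491.59

Line 1 (6910.07.28, Karara, 1,936 units, $421,680.16):
Base rate for 6910.07.28 is 16%.
The additional-duty order on 6910.07.28 targets Astoria, not Karara; it does not apply.
Duty = $421,680.16 × 16% = $67,468.83.
Line 2 (1497.62.01, Orena, 2,576 kg, $117,182.24):
Base rate for 1497.62.01 is 15.5%.
Origin Orena qualifies under the Corius–Orena agreement and 1497.62.01 is covered: preferential rate 5.5% applies instead.
Duty = $117,182.24 × 5.5% = $6,445.02.
Line 3 (6797.15.56, Astoria, 2,085 units, $227,953.05):
Base rate for 6797.15.56 is 9.5% + $3.32/unit.
Duty = $227,953.05 × 9.5% + 2,085 × $3.32 = $28,577.74.
Total = $67,468.83 + $6,445.02 + $28,577.74 = $102,491.59.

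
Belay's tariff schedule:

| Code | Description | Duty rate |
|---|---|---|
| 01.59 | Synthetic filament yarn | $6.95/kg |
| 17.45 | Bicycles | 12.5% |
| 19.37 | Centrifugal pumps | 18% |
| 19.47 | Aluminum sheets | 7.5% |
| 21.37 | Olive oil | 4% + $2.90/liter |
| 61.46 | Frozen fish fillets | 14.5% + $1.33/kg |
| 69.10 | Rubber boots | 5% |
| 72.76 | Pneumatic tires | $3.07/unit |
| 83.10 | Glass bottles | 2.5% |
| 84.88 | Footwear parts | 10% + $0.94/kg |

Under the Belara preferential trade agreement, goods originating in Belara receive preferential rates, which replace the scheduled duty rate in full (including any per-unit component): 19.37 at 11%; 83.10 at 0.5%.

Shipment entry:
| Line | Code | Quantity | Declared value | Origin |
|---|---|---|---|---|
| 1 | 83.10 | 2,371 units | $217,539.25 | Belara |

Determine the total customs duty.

$1,087.70

Line 1 (83.10, Belara, 2,371 units, $217,539.25):
Base rate for 83.10 is 2.5%.
Origin Belara qualifies under the Belay–Belara agreement and 83.10 is covered: preferential rate 0.5% applies instead.
Duty = $217,539.25 × 0.5% = $1,087.70.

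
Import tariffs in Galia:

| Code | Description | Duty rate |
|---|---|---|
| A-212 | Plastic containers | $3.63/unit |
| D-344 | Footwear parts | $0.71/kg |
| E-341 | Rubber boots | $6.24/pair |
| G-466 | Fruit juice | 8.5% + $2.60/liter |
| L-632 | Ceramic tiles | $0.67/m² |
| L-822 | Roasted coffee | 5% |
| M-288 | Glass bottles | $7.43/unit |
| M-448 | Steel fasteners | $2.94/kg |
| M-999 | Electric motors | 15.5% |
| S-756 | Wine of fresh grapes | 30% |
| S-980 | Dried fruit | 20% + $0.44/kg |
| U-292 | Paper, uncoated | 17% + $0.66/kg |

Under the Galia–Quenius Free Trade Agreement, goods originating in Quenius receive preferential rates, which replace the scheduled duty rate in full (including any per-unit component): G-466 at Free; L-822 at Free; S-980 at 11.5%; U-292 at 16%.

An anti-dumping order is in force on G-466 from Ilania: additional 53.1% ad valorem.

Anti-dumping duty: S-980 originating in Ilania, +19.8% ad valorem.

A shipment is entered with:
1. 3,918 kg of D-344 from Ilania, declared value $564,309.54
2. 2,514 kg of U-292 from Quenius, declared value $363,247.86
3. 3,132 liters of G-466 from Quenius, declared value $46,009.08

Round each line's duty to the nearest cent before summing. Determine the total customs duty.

$60,901.44

Line 1 (D-344, Ilania, 3,918 kg, $564,309.54):
Base rate for D-344 is $0.71/kg.
Duty = 3,918 × $0.71 = $2,781.78.
Line 2 (U-292, Quenius, 2,514 kg, $363,247.86):
Base rate for U-292 is 17% + $0.66/kg.
Origin Quenius qualifies under the Galia–Quenius agreement and U-292 is covered: preferential rate 16% applies instead.
Duty = $363,247.86 × 16% = $58,119.66.
Line 3 (G-466, Quenius, 3,132 liters, $46,009.08):
Base rate for G-466 is 8.5% + $2.60/liter.
Origin Quenius qualifies under the Galia–Quenius agreement and G-466 is covered: preferential rate Free applies instead.
The additional-duty order on G-466 targets Ilania, not Quenius; it does not apply.
Duty = $46,009.08 × 0% = $0.00.
Total = $2,781.78 + $58,119.66 + $0.00 = $60,901.44.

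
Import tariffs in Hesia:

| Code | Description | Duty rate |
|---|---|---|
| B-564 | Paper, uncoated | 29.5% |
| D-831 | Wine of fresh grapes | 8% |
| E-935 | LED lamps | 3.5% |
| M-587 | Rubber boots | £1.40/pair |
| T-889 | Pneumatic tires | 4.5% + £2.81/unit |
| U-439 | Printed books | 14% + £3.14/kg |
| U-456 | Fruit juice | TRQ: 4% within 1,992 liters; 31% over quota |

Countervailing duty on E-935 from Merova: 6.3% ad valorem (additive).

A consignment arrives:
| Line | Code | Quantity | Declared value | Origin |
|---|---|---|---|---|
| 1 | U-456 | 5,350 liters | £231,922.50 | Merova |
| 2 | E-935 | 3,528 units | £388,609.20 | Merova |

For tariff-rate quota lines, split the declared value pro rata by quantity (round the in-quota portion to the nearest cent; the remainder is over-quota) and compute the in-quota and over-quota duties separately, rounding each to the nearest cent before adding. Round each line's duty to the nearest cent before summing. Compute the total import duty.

Line 1 (U-456, Merova, 5,350 liters, £231,922.50):
Code U-456 is under a tariff-rate quota (threshold 1,992 liters). In-quota: 1,992 liters at 4%; over-quota: 3,358 liters at 31%.
Pro-rata value split: in-quota = £231,922.50 × 1,992/5,350 = £86,353.20; over-quota = £231,922.50 − £86,353.20 = £145,569.30.
In-quota duty = £86,353.20 × 4% = £3,454.13. Over-quota duty = £145,569.30 × 31% = £45,126.48.
Line duty = £3,454.13 + £45,126.48 = £48,580.61.
Line 2 (E-935, Merova, 3,528 units, £388,609.20):
Base rate for E-935 is 3.5%.
Additional duty on E-935 from Merova: +6.3%. Applied ad valorem rate: 3.5% + 6.3% = 9.8%.
Duty = £388,609.20 × 9.8% = £38,083.70.
Total = £48,580.61 + £38,083.70 = £86,664.31.

£86,664.31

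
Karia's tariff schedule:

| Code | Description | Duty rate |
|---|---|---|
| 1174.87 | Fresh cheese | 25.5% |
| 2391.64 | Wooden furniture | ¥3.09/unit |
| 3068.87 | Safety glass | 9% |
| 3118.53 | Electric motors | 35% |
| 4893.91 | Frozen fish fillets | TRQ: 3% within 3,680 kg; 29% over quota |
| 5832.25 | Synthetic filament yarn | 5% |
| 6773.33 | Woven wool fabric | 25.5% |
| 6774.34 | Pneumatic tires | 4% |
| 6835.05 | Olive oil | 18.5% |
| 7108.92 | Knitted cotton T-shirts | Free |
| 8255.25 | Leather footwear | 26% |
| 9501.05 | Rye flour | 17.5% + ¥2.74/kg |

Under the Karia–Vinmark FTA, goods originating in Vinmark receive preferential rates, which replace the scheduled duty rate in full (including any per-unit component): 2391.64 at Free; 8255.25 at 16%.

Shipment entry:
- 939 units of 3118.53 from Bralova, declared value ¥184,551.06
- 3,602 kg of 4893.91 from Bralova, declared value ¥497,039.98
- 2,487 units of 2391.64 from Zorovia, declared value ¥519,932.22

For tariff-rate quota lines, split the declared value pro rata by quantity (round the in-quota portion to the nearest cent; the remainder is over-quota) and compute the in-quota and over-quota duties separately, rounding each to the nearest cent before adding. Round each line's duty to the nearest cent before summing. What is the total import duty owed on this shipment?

¥87,188.90

Line 1 (3118.53, Bralova, 939 units, ¥184,551.06):
Base rate for 3118.53 is 35%.
Duty = ¥184,551.06 × 35% = ¥64,592.87.
Line 2 (4893.91, Bralova, 3,602 kg, ¥497,039.98):
Code 4893.91 is under a tariff-rate quota (threshold 3,680 kg). Quantity 3,602 kg is within the quota, so the in-quota rate 3% applies to the full value.
Duty = ¥497,039.98 × 3% = ¥14,911.20.
Line 3 (2391.64, Zorovia, 2,487 units, ¥519,932.22):
Base rate for 2391.64 is ¥3.09/unit.
2391.64 has an FTA preferential rate, but origin Zorovia is not Vinmark; base rate stands.
Duty = 2,487 × ¥3.09 = ¥7,684.83.
Total = ¥64,592.87 + ¥14,911.20 + ¥7,684.83 = ¥87,188.90.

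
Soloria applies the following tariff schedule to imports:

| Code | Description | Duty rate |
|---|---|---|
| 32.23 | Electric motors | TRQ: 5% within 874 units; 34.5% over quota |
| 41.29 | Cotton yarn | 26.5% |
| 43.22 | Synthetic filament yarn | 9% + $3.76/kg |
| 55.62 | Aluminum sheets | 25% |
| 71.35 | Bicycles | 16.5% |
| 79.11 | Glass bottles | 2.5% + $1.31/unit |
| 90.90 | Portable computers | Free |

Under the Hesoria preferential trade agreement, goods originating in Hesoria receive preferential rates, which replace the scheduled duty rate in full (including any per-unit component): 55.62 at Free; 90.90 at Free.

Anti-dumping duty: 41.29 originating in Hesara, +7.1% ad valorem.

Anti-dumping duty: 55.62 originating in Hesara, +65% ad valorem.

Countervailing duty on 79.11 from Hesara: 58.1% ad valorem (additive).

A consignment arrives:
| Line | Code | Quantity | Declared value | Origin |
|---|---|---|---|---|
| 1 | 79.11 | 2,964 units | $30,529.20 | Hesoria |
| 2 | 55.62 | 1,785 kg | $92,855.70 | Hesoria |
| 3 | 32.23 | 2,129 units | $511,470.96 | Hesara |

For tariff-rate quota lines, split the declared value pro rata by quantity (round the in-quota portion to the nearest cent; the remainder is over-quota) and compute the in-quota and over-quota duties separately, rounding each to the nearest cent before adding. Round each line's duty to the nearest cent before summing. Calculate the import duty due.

$119,162.47

Line 1 (79.11, Hesoria, 2,964 units, $30,529.20):
Base rate for 79.11 is 2.5% + $1.31/unit.
Origin Hesoria is the FTA partner but 79.11 is not on the preference list; base rate stands.
The additional-duty order on 79.11 targets Hesara, not Hesoria; it does not apply.
Duty = $30,529.20 × 2.5% + 2,964 × $1.31 = $4,646.07.
Line 2 (55.62, Hesoria, 1,785 kg, $92,855.70):
Base rate for 55.62 is 25%.
Origin Hesoria qualifies under the Soloria–Hesoria agreement and 55.62 is covered: preferential rate Free applies instead.
The additional-duty order on 55.62 targets Hesara, not Hesoria; it does not apply.
Duty = $92,855.70 × 0% = $0.00.
Line 3 (32.23, Hesara, 2,129 units, $511,470.96):
Code 32.23 is under a tariff-rate quota (threshold 874 units). In-quota: 874 units at 5%; over-quota: 1,255 units at 34.5%.
Pro-rata value split: in-quota = $511,470.96 × 874/2,129 = $209,969.76; over-quota = $511,470.96 − $209,969.76 = $301,501.20.
In-quota duty = $209,969.76 × 5% = $10,498.49. Over-quota duty = $301,501.20 × 34.5% = $104,017.91.
Line duty = $10,498.49 + $104,017.91 = $114,516.40.
Total = $4,646.07 + $0.00 + $114,516.40 = $119,162.47.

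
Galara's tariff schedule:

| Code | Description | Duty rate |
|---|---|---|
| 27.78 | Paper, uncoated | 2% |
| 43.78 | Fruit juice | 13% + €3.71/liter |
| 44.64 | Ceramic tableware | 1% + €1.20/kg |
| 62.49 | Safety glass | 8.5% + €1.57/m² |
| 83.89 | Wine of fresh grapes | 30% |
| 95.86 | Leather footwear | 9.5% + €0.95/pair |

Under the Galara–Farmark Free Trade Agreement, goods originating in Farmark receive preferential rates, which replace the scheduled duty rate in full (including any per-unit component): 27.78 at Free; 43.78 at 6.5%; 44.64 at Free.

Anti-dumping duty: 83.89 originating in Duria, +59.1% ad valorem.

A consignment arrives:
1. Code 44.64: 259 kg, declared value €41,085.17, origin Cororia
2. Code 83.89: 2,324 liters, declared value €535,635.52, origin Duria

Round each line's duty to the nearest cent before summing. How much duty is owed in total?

€477,972.90

Line 1 (44.64, Cororia, 259 kg, €41,085.17):
Base rate for 44.64 is 1% + €1.20/kg.
44.64 has an FTA preferential rate, but origin Cororia is not Farmark; base rate stands.
Duty = €41,085.17 × 1% + 259 × €1.20 = €721.65.
Line 2 (83.89, Duria, 2,324 liters, €535,635.52):
Base rate for 83.89 is 30%.
Additional duty on 83.89 from Duria: +59.1%. Applied ad valorem rate: 30% + 59.1% = 89.1%.
Duty = €535,635.52 × 89.1% = €477,251.25.
Total = €721.65 + €477,251.25 = €477,972.90.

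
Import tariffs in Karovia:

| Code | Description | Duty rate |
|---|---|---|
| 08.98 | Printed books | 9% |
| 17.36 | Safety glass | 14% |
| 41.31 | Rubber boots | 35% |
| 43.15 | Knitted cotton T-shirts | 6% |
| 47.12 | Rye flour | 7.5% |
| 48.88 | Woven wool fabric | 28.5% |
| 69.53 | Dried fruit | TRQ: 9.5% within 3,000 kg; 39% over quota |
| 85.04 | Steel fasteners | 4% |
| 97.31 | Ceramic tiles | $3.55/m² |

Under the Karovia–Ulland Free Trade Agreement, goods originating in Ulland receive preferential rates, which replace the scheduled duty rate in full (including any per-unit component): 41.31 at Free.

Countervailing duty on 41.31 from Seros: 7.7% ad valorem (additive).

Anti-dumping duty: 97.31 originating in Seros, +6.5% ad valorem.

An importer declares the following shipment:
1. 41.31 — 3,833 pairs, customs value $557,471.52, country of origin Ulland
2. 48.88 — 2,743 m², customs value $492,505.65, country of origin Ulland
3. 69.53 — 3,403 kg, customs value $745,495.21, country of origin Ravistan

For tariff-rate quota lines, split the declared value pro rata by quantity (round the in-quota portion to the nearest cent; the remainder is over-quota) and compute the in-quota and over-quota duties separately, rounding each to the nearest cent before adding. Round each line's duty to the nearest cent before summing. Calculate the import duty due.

$237,230.29

Line 1 (41.31, Ulland, 3,833 pairs, $557,471.52):
Base rate for 41.31 is 35%.
Origin Ulland qualifies under the Karovia–Ulland agreement and 41.31 is covered: preferential rate Free applies instead.
The additional-duty order on 41.31 targets Seros, not Ulland; it does not apply.
Duty = $557,471.52 × 0% = $0.00.
Line 2 (48.88, Ulland, 2,743 m², $492,505.65):
Base rate for 48.88 is 28.5%.
Origin Ulland is the FTA partner but 48.88 is not on the preference list; base rate stands.
Duty = $492,505.65 × 28.5% = $140,364.11.
Line 3 (69.53, Ravistan, 3,403 kg, $745,495.21):
Code 69.53 is under a tariff-rate quota (threshold 3,000 kg). In-quota: 3,000 kg at 9.5%; over-quota: 403 kg at 39%.
Pro-rata value split: in-quota = $745,495.21 × 3,000/3,403 = $657,210.00; over-quota = $745,495.21 − $657,210.00 = $88,285.21.
In-quota duty = $657,210.00 × 9.5% = $62,434.95. Over-quota duty = $88,285.21 × 39% = $34,431.23.
Line duty = $62,434.95 + $34,431.23 = $96,866.18.
Total = $0.00 + $140,364.11 + $96,866.18 = $237,230.29.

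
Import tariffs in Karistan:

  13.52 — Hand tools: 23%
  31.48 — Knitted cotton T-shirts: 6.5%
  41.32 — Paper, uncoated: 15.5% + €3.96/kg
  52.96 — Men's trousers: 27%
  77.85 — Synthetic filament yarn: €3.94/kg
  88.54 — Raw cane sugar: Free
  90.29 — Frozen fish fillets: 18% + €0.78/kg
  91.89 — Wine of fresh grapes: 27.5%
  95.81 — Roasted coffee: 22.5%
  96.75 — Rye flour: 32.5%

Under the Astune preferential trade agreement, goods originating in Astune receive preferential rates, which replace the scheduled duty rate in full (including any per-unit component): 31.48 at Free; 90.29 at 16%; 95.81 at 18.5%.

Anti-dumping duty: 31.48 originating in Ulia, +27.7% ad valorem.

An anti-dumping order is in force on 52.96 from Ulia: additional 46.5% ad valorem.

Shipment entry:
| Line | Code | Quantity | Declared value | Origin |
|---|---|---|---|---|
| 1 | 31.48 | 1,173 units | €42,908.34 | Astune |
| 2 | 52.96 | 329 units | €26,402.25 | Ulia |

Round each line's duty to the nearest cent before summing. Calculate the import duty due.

€19,405.65

Line 1 (31.48, Astune, 1,173 units, €42,908.34):
Base rate for 31.48 is 6.5%.
Origin Astune qualifies under the Karistan–Astune agreement and 31.48 is covered: preferential rate Free applies instead.
The additional-duty order on 31.48 targets Ulia, not Astune; it does not apply.
Duty = €42,908.34 × 0% = €0.00.
Line 2 (52.96, Ulia, 329 units, €26,402.25):
Base rate for 52.96 is 27%.
Additional duty on 52.96 from Ulia: +46.5%. Applied ad valorem rate: 27% + 46.5% = 73.5%.
Duty = €26,402.25 × 73.5% = €19,405.65.
Total = €0.00 + €19,405.65 = €19,405.65.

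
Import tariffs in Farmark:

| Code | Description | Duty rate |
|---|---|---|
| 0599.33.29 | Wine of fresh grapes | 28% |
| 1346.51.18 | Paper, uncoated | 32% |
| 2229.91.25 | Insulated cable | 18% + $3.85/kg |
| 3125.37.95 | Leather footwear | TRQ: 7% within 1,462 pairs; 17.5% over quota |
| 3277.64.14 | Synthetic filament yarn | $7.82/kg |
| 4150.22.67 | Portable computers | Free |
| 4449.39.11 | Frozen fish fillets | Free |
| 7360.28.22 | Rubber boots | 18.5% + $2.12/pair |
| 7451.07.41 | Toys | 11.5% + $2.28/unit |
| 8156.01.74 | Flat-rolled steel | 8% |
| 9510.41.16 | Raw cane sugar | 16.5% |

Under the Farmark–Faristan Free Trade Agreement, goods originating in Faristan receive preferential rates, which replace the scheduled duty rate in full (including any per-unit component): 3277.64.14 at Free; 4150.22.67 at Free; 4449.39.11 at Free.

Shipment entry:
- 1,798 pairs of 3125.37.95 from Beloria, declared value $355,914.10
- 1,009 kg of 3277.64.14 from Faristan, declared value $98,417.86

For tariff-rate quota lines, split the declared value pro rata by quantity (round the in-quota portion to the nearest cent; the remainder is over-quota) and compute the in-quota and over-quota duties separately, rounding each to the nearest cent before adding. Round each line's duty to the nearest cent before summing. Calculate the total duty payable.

Line 1 (3125.37.95, Beloria, 1,798 pairs, $355,914.10):
Code 3125.37.95 is under a tariff-rate quota (threshold 1,462 pairs). In-quota: 1,462 pairs at 7%; over-quota: 336 pairs at 17.5%.
Pro-rata value split: in-quota = $355,914.10 × 1,462/1,798 = $289,402.90; over-quota = $355,914.10 − $289,402.90 = $66,511.20.
In-quota duty = $289,402.90 × 7% = $20,258.20. Over-quota duty = $66,511.20 × 17.5% = $11,639.46.
Line duty = $20,258.20 + $11,639.46 = $31,897.66.
Line 2 (3277.64.14, Faristan, 1,009 kg, $98,417.86):
Base rate for 3277.64.14 is $7.82/kg.
Origin Faristan qualifies under the Farmark–Faristan agreement and 3277.64.14 is covered: preferential rate Free applies instead.
Duty = $98,417.86 × 0% = $0.00.
Total = $31,897.66 + $0.00 = $31,897.66.

$31,897.66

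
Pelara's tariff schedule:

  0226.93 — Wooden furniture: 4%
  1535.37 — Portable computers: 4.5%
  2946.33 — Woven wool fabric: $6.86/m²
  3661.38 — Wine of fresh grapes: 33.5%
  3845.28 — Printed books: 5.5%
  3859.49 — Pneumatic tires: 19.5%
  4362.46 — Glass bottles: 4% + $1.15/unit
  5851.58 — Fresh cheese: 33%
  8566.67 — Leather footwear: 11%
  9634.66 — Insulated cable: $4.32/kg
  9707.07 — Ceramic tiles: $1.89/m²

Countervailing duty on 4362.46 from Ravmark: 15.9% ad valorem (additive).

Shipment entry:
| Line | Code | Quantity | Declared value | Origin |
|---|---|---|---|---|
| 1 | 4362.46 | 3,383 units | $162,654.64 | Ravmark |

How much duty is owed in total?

Line 1 (4362.46, Ravmark, 3,383 units, $162,654.64):
Base rate for 4362.46 is 4% + $1.15/unit.
Additional duty on 4362.46 from Ravmark: +15.9%. Applied ad valorem rate: 4% + 15.9% = 19.9%.
Duty = $162,654.64 × 19.9% + 3,383 × $1.15 = $36,258.72.

$36,258.72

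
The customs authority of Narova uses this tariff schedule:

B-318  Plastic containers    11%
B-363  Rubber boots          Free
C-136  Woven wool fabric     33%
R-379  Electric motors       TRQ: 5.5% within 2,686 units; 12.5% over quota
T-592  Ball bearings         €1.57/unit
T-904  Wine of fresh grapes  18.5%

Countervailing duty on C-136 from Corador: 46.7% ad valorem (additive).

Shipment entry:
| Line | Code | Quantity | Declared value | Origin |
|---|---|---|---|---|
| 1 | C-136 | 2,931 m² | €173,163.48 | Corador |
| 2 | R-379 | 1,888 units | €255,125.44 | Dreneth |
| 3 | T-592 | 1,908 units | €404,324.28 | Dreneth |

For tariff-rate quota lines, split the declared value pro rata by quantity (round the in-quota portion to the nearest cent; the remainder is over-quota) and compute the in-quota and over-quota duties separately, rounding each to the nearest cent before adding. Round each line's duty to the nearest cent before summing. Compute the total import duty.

Line 1 (C-136, Corador, 2,931 m², €173,163.48):
Base rate for C-136 is 33%.
Additional duty on C-136 from Corador: +46.7%. Applied ad valorem rate: 33% + 46.7% = 79.7%.
Duty = €173,163.48 × 79.7% = €138,011.29.
Line 2 (R-379, Dreneth, 1,888 units, €255,125.44):
Code R-379 is under a tariff-rate quota (threshold 2,686 units). Quantity 1,888 units is within the quota, so the in-quota rate 5.5% applies to the full value.
Duty = €255,125.44 × 5.5% = €14,031.90.
Line 3 (T-592, Dreneth, 1,908 units, €404,324.28):
Base rate for T-592 is €1.57/unit.
Duty = 1,908 × €1.57 = €2,995.56.
Total = €138,011.29 + €14,031.90 + €2,995.56 = €155,038.75.

€155,038.75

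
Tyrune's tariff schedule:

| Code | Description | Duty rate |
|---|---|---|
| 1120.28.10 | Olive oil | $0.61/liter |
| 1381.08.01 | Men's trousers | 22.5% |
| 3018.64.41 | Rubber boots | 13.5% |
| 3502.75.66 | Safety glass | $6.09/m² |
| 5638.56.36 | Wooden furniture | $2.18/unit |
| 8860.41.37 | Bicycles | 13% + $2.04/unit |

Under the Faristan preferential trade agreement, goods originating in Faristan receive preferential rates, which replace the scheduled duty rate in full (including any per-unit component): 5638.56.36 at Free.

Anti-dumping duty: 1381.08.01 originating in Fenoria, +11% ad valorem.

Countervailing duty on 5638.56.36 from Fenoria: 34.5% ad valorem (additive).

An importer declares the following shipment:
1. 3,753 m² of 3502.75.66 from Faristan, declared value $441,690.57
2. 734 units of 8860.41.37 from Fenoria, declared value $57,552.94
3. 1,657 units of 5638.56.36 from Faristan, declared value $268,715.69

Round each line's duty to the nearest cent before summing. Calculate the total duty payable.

Line 1 (3502.75.66, Faristan, 3,753 m², $441,690.57):
Base rate for 3502.75.66 is $6.09/m².
Origin Faristan is the FTA partner but 3502.75.66 is not on the preference list; base rate stands.
Duty = 3,753 × $6.09 = $22,855.77.
Line 2 (8860.41.37, Fenoria, 734 units, $57,552.94):
Base rate for 8860.41.37 is 13% + $2.04/unit.
Duty = $57,552.94 × 13% + 734 × $2.04 = $8,979.24.
Line 3 (5638.56.36, Faristan, 1,657 units, $268,715.69):
Base rate for 5638.56.36 is $2.18/unit.
Origin Faristan qualifies under the Tyrune–Faristan agreement and 5638.56.36 is covered: preferential rate Free applies instead.
The additional-duty order on 5638.56.36 targets Fenoria, not Faristan; it does not apply.
Duty = $268,715.69 × 0% = $0.00.
Total = $22,855.77 + $8,979.24 + $0.00 = $31,835.01.

$31,835.01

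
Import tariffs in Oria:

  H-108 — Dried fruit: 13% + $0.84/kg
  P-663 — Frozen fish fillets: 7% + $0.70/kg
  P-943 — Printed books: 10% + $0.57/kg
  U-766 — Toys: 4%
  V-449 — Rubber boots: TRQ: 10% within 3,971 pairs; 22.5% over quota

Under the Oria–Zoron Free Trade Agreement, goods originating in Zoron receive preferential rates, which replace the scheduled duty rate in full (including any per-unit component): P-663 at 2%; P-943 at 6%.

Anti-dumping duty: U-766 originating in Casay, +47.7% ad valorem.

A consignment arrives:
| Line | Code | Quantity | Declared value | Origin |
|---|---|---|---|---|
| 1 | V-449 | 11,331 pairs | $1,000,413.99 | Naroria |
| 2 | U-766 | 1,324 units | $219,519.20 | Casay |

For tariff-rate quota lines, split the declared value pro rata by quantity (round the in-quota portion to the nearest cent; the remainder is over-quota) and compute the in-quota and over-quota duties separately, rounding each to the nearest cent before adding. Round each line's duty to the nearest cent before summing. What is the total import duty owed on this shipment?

Line 1 (V-449, Naroria, 11,331 pairs, $1,000,413.99):
Code V-449 is under a tariff-rate quota (threshold 3,971 pairs). In-quota: 3,971 pairs at 10%; over-quota: 7,360 pairs at 22.5%.
Pro-rata value split: in-quota = $1,000,413.99 × 3,971/11,331 = $350,599.59; over-quota = $1,000,413.99 − $350,599.59 = $649,814.40.
In-quota duty = $350,599.59 × 10% = $35,059.96. Over-quota duty = $649,814.40 × 22.5% = $146,208.24.
Line duty = $35,059.96 + $146,208.24 = $181,268.20.
Line 2 (U-766, Casay, 1,324 units, $219,519.20):
Base rate for U-766 is 4%.
Additional duty on U-766 from Casay: +47.7%. Applied ad valorem rate: 4% + 47.7% = 51.7%.
Duty = $219,519.20 × 51.7% = $113,491.43.
Total = $181,268.20 + $113,491.43 = $294,759.63.

$294,759.63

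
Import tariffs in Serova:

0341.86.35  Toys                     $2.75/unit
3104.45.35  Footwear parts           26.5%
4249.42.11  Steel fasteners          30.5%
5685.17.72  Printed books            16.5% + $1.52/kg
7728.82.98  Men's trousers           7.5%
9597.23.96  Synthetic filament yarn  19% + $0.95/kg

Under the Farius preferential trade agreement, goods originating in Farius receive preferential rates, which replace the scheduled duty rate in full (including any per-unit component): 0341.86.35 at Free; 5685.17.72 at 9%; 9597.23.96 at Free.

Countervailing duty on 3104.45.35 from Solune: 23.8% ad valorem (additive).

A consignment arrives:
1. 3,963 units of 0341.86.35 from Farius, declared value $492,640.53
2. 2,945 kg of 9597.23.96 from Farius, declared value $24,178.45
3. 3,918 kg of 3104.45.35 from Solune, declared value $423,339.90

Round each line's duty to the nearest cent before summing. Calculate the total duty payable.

$212,939.97

Line 1 (0341.86.35, Farius, 3,963 units, $492,640.53):
Base rate for 0341.86.35 is $2.75/unit.
Origin Farius qualifies under the Serova–Farius agreement and 0341.86.35 is covered: preferential rate Free applies instead.
Duty = $492,640.53 × 0% = $0.00.
Line 2 (9597.23.96, Farius, 2,945 kg, $24,178.45):
Base rate for 9597.23.96 is 19% + $0.95/kg.
Origin Farius qualifies under the Serova–Farius agreement and 9597.23.96 is covered: preferential rate Free applies instead.
Duty = $24,178.45 × 0% = $0.00.
Line 3 (3104.45.35, Solune, 3,918 kg, $423,339.90):
Base rate for 3104.45.35 is 26.5%.
Additional duty on 3104.45.35 from Solune: +23.8%. Applied ad valorem rate: 26.5% + 23.8% = 50.3%.
Duty = $423,339.90 × 50.3% = $212,939.97.
Total = $0.00 + $0.00 + $212,939.97 = $212,939.97.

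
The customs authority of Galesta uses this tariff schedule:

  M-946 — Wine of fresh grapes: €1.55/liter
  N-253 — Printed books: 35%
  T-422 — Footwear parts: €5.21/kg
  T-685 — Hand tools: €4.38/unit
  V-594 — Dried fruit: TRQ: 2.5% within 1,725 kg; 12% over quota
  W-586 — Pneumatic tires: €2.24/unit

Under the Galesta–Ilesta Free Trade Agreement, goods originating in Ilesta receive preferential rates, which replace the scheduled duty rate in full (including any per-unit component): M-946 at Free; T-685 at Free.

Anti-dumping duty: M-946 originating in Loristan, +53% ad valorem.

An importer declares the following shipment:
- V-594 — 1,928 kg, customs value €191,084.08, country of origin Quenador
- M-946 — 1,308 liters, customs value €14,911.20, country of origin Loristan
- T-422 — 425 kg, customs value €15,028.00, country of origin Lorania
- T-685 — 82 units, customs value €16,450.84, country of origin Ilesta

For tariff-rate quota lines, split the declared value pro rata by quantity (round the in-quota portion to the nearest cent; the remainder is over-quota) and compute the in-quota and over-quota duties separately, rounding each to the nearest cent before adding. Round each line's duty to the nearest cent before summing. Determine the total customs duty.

Line 1 (V-594, Quenador, 1,928 kg, €191,084.08):
Code V-594 is under a tariff-rate quota (threshold 1,725 kg). In-quota: 1,725 kg at 2.5%; over-quota: 203 kg at 12%.
Pro-rata value split: in-quota = €191,084.08 × 1,725/1,928 = €170,964.75; over-quota = €191,084.08 − €170,964.75 = €20,119.33.
In-quota duty = €170,964.75 × 2.5% = €4,274.12. Over-quota duty = €20,119.33 × 12% = €2,414.32.
Line duty = €4,274.12 + €2,414.32 = €6,688.44.
Line 2 (M-946, Loristan, 1,308 liters, €14,911.20):
Base rate for M-946 is €1.55/liter.
M-946 has an FTA preferential rate, but origin Loristan is not Ilesta; base rate stands.
Additional duty on M-946 from Loristan: +53% ad valorem. Applied ad valorem rate = 53%.
Duty = €14,911.20 × 53% + 1,308 × €1.55 = €9,930.34.
Line 3 (T-422, Lorania, 425 kg, €15,028.00):
Base rate for T-422 is €5.21/kg.
Duty = 425 × €5.21 = €2,214.25.
Line 4 (T-685, Ilesta, 82 units, €16,450.84):
Base rate for T-685 is €4.38/unit.
Origin Ilesta qualifies under the Galesta–Ilesta agreement and T-685 is covered: preferential rate Free applies instead.
Duty = €16,450.84 × 0% = €0.00.
Total = €6,688.44 + €9,930.34 + €2,214.25 + €0.00 = €18,833.03.

€18,833.03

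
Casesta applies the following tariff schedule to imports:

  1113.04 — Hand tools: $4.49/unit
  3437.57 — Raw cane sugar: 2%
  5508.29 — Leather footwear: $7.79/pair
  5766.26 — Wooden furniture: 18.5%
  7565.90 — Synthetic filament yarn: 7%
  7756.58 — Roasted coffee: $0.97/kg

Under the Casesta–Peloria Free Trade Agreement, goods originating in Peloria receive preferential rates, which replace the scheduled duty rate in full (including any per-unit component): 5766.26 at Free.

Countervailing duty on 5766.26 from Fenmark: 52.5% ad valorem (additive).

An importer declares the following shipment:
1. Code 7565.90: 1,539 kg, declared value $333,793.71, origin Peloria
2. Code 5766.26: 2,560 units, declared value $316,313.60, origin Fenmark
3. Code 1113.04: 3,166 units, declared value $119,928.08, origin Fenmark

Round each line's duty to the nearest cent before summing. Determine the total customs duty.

Line 1 (7565.90, Peloria, 1,539 kg, $333,793.71):
Base rate for 7565.90 is 7%.
Origin Peloria is the FTA partner but 7565.90 is not on the preference list; base rate stands.
Duty = $333,793.71 × 7% = $23,365.56.
Line 2 (5766.26, Fenmark, 2,560 units, $316,313.60):
Base rate for 5766.26 is 18.5%.
5766.26 has an FTA preferential rate, but origin Fenmark is not Peloria; base rate stands.
Additional duty on 5766.26 from Fenmark: +52.5%. Applied ad valorem rate: 18.5% + 52.5% = 71%.
Duty = $316,313.60 × 71% = $224,582.66.
Line 3 (1113.04, Fenmark, 3,166 units, $119,928.08):
Base rate for 1113.04 is $4.49/unit.
Duty = 3,166 × $4.49 = $14,215.34.
Total = $23,365.56 + $224,582.66 + $14,215.34 = $262,163.56.

$262,163.56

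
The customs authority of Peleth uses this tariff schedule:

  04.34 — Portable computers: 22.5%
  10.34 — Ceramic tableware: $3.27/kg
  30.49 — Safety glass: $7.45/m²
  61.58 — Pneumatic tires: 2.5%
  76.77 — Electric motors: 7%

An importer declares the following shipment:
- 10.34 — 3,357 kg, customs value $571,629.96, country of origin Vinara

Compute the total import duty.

Line 1 (10.34, Vinara, 3,357 kg, $571,629.96):
Base rate for 10.34 is $3.27/kg.
Duty = 3,357 × $3.27 = $10,977.39.

$10,977.39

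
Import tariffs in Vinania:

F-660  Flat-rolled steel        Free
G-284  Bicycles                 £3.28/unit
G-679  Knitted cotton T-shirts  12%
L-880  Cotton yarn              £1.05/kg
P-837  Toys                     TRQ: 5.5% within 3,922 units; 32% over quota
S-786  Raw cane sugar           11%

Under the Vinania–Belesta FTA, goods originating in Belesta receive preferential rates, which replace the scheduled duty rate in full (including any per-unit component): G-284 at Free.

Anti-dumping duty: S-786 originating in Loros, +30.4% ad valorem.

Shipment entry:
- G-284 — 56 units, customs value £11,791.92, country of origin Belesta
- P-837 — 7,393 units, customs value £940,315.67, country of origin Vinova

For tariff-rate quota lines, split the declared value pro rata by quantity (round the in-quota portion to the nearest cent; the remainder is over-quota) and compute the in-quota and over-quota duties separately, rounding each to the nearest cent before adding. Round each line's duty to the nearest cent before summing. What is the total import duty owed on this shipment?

£168,708.63

Line 1 (G-284, Belesta, 56 units, £11,791.92):
Base rate for G-284 is £3.28/unit.
Origin Belesta qualifies under the Vinania–Belesta agreement and G-284 is covered: preferential rate Free applies instead.
Duty = £11,791.92 × 0% = £0.00.
Line 2 (P-837, Vinova, 7,393 units, £940,315.67):
Code P-837 is under a tariff-rate quota (threshold 3,922 units). In-quota: 3,922 units at 5.5%; over-quota: 3,471 units at 32%.
Pro-rata value split: in-quota = £940,315.67 × 3,922/7,393 = £498,839.18; over-quota = £940,315.67 − £498,839.18 = £441,476.49.
In-quota duty = £498,839.18 × 5.5% = £27,436.15. Over-quota duty = £441,476.49 × 32% = £141,272.48.
Line duty = £27,436.15 + £141,272.48 = £168,708.63.
Total = £0.00 + £168,708.63 = £168,708.63.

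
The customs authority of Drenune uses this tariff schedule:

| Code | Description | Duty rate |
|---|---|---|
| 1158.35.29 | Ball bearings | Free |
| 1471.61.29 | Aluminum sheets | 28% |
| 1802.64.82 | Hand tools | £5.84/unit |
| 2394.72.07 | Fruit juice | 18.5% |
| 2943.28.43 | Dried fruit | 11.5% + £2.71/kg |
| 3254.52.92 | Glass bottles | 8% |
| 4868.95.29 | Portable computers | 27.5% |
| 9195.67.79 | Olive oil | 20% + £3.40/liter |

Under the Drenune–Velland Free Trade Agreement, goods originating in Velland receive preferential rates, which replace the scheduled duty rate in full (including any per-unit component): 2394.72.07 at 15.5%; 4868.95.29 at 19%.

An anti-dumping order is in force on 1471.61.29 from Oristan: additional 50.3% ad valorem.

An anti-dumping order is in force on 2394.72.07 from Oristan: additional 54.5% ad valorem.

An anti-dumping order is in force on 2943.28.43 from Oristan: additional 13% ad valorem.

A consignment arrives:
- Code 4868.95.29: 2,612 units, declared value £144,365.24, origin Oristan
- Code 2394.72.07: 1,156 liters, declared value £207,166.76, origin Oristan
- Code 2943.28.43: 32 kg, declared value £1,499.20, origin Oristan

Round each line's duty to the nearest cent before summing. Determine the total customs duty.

Line 1 (4868.95.29, Oristan, 2,612 units, £144,365.24):
Base rate for 4868.95.29 is 27.5%.
4868.95.29 has an FTA preferential rate, but origin Oristan is not Velland; base rate stands.
Duty = £144,365.24 × 27.5% = £39,700.44.
Line 2 (2394.72.07, Oristan, 1,156 liters, £207,166.76):
Base rate for 2394.72.07 is 18.5%.
2394.72.07 has an FTA preferential rate, but origin Oristan is not Velland; base rate stands.
Additional duty on 2394.72.07 from Oristan: +54.5%. Applied ad valorem rate: 18.5% + 54.5% = 73%.
Duty = £207,166.76 × 73% = £151,231.73.
Line 3 (2943.28.43, Oristan, 32 kg, £1,499.20):
Base rate for 2943.28.43 is 11.5% + £2.71/kg.
Additional duty on 2943.28.43 from Oristan: +13%. Applied ad valorem rate: 11.5% + 13% = 24.5%.
Duty = £1,499.20 × 24.5% + 32 × £2.71 = £454.02.
Total = £39,700.44 + £151,231.73 + £454.02 = £191,386.19.

£191,386.19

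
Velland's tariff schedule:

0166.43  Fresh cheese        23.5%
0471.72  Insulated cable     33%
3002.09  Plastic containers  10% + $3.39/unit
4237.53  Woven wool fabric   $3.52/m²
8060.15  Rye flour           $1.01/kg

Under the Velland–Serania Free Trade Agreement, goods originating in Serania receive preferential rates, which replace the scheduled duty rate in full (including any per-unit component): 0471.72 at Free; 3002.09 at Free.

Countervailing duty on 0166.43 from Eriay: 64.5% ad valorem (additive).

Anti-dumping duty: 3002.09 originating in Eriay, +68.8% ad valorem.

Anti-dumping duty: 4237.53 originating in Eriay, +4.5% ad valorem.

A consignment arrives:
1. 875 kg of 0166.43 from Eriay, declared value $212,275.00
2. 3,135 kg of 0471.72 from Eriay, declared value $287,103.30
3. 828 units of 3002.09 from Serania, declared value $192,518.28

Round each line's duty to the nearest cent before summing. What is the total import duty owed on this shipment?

$281,546.09

Line 1 (0166.43, Eriay, 875 kg, $212,275.00):
Base rate for 0166.43 is 23.5%.
Additional duty on 0166.43 from Eriay: +64.5%. Applied ad valorem rate: 23.5% + 64.5% = 88%.
Duty = $212,275.00 × 88% = $186,802.00.
Line 2 (0471.72, Eriay, 3,135 kg, $287,103.30):
Base rate for 0471.72 is 33%.
0471.72 has an FTA preferential rate, but origin Eriay is not Serania; base rate stands.
Duty = $287,103.30 × 33% = $94,744.09.
Line 3 (3002.09, Serania, 828 units, $192,518.28):
Base rate for 3002.09 is 10% + $3.39/unit.
Origin Serania qualifies under the Velland–Serania agreement and 3002.09 is covered: preferential rate Free applies instead.
The additional-duty order on 3002.09 targets Eriay, not Serania; it does not apply.
Duty = $192,518.28 × 0% = $0.00.
Total = $186,802.00 + $94,744.09 + $0.00 = $281,546.09.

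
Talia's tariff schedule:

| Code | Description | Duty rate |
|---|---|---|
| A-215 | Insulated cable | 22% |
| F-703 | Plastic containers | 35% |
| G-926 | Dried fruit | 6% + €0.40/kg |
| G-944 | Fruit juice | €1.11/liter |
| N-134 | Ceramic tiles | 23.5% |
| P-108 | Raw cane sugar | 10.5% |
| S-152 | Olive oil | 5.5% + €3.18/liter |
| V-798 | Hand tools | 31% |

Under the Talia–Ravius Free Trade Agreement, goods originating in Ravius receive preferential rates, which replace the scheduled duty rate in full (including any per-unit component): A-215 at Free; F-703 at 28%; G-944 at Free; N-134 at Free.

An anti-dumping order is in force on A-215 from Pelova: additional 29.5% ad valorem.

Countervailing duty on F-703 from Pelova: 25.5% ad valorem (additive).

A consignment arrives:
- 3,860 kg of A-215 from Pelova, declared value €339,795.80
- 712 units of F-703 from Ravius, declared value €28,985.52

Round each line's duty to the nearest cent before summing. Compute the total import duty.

€183,110.79

Line 1 (A-215, Pelova, 3,860 kg, €339,795.80):
Base rate for A-215 is 22%.
A-215 has an FTA preferential rate, but origin Pelova is not Ravius; base rate stands.
Additional duty on A-215 from Pelova: +29.5%. Applied ad valorem rate: 22% + 29.5% = 51.5%.
Duty = €339,795.80 × 51.5% = €174,994.84.
Line 2 (F-703, Ravius, 712 units, €28,985.52):
Base rate for F-703 is 35%.
Origin Ravius qualifies under the Talia–Ravius agreement and F-703 is covered: preferential rate 28% applies instead.
The additional-duty order on F-703 targets Pelova, not Ravius; it does not apply.
Duty = €28,985.52 × 28% = €8,115.95.
Total = €174,994.84 + €8,115.95 = €183,110.79.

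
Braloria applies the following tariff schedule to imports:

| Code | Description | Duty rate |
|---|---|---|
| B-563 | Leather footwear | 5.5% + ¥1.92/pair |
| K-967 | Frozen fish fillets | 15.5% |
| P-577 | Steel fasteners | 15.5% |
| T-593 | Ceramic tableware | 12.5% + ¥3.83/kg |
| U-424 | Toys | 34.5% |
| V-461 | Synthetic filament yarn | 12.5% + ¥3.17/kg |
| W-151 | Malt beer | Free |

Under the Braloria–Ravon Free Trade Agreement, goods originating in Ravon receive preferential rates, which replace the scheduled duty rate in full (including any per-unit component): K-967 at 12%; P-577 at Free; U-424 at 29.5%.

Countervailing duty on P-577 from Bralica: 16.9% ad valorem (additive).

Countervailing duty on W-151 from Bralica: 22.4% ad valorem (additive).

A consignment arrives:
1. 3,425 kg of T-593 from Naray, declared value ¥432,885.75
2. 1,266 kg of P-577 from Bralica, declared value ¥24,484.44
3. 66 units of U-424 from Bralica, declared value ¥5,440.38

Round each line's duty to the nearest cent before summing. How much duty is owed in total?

Line 1 (T-593, Naray, 3,425 kg, ¥432,885.75):
Base rate for T-593 is 12.5% + ¥3.83/kg.
Duty = ¥432,885.75 × 12.5% + 3,425 × ¥3.83 = ¥67,228.47.
Line 2 (P-577, Bralica, 1,266 kg, ¥24,484.44):
Base rate for P-577 is 15.5%.
P-577 has an FTA preferential rate, but origin Bralica is not Ravon; base rate stands.
Additional duty on P-577 from Bralica: +16.9%. Applied ad valorem rate: 15.5% + 16.9% = 32.4%.
Duty = ¥24,484.44 × 32.4% = ¥7,932.96.
Line 3 (U-424, Bralica, 66 units, ¥5,440.38):
Base rate for U-424 is 34.5%.
U-424 has an FTA preferential rate, but origin Bralica is not Ravon; base rate stands.
Duty = ¥5,440.38 × 34.5% = ¥1,876.93.
Total = ¥67,228.47 + ¥7,932.96 + ¥1,876.93 = ¥77,038.36.

¥77,038.36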